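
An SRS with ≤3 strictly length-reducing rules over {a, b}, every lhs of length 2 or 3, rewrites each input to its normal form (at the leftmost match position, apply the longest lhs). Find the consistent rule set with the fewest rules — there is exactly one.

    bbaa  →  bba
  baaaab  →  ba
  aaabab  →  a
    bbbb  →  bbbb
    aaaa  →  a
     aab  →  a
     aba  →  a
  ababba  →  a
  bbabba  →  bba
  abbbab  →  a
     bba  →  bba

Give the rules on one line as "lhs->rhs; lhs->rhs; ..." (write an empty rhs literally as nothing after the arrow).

aa->a; ab->a

  | bbaa => bba
  | baaaab => baaab => baab => bab => ba
  | aaabab => aabab => abab => aab => ab => a
  | bbbb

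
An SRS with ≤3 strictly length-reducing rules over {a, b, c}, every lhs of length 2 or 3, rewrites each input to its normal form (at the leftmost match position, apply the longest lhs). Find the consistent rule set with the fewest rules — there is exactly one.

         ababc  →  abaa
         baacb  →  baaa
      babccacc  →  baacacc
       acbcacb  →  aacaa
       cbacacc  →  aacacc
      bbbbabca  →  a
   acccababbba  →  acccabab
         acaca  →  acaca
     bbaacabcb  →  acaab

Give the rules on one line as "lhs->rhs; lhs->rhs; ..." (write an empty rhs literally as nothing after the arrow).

bba->; bc->a; cb->a

  | ababc => abaa
  | baacb => baaa
  | babccacc => baacacc
  | acbcacb => aacacb => aacaa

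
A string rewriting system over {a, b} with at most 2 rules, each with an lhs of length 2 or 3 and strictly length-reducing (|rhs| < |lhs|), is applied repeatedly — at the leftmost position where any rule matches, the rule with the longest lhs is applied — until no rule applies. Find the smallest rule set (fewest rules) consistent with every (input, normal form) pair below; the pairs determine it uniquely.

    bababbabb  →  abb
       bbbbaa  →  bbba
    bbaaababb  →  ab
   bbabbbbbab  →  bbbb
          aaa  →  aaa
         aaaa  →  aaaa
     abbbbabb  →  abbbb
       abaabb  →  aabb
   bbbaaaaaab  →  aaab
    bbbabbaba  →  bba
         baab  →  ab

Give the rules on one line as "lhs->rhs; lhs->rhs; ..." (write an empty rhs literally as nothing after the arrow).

  | bababbabb => abbabb => abb
  | bbbbaa => bbba
  | bbaaababb => baababb => ababb => ab
  | bbabbbbbab => bbbbbab => bbbb

baa->a; bab->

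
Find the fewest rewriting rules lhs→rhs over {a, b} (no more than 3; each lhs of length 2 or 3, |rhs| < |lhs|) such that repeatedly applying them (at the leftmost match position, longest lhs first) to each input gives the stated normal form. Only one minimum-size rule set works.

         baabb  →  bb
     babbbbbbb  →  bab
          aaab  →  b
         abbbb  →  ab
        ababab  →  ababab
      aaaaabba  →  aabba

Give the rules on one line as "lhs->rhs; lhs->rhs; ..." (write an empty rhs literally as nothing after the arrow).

  | baabb => bb
  | babbbbbbb => babbbb => bab
  | aaab => b
  | abbbb => ab

aaa->; baa->; bbb->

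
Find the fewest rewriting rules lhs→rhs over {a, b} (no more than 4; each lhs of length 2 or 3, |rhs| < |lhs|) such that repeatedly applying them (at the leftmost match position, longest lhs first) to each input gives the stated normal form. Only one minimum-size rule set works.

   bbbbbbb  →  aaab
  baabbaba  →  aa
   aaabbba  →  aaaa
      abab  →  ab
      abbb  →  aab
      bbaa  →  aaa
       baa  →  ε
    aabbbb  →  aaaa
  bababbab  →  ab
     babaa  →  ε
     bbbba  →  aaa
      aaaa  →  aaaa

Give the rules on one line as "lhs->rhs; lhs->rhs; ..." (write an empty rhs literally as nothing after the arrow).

  | bbbbbbb => abbbbb => aabbb => aaab
  | baabbaba => bbaba => aaba => aa
  | aaabbba => aaaaba => aaaa
  | abab => ab

aba->a; baa->; bb->a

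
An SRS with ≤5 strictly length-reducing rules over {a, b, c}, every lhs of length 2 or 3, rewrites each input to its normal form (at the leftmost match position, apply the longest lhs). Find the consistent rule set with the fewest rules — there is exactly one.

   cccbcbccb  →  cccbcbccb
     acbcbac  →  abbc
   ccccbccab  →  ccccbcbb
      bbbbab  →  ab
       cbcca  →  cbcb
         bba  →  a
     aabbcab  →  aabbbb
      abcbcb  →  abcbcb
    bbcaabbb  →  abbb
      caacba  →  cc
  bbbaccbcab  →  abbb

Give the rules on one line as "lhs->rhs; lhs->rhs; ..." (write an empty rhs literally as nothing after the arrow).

  | cccbcbccb
  | acbcbac => abcbac => abcac => abbc
  | ccccbccab => ccccbcbb
  | bbbbab => bbbab => bbab => bab => ab

aba->cc; ac->a; ba->a; ca->b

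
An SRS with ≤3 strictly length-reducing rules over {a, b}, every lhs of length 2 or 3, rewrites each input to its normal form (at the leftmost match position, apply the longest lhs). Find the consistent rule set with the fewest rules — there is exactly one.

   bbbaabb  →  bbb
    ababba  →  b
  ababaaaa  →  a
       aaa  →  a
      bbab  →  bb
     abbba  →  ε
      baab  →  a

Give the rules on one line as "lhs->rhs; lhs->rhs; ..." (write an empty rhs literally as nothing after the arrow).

  | bbbaabb => bbabb => bbb
  | ababba => aabba => bba => b
  | ababaaaa => aabaaaa => baaaa => aaa => a
  | aaa => a

aa->; ab->a; ba->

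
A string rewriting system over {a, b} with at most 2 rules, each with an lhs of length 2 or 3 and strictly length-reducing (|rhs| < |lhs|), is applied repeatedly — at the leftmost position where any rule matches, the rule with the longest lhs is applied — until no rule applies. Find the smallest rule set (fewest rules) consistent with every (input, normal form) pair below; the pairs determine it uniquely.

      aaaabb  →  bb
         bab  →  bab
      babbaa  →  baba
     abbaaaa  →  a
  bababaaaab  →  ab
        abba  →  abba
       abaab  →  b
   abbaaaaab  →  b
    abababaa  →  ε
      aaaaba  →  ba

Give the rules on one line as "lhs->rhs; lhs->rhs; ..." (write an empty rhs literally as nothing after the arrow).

aa->; baa->a

  | aaaabb => aabb => bb
  | bab
  | babbaa => baba
  | abbaaaa => abaaa => aaa => a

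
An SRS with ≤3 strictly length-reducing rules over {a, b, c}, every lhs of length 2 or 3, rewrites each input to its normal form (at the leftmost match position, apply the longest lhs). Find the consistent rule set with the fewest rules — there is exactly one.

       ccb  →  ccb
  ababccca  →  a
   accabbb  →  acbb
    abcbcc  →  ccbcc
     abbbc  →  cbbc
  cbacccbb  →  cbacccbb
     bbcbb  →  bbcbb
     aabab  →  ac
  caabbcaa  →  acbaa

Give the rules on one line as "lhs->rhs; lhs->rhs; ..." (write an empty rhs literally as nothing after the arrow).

ab->c; ca->a

  | ccb
  | ababccca => cabccca => abccca => cccca => ccca => cca => ca => a
  | accabbb => acabbb => aabbb => acbb
  | abcbcc => ccbcc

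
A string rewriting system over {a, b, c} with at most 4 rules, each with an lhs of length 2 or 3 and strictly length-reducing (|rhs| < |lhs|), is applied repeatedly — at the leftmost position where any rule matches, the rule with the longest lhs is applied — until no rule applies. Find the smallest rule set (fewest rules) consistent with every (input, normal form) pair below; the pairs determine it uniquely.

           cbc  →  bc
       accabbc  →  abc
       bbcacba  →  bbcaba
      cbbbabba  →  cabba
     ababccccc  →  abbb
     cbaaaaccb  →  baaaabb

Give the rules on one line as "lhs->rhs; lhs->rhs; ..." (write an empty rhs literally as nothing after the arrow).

bab->c; cb->b; cbb->ba; cc->b

  | cbc => bc
  | accabbc => ababbc => acbc => abc
  | bbcacba => bbcaba
  | cbbbabba => bababba => cabba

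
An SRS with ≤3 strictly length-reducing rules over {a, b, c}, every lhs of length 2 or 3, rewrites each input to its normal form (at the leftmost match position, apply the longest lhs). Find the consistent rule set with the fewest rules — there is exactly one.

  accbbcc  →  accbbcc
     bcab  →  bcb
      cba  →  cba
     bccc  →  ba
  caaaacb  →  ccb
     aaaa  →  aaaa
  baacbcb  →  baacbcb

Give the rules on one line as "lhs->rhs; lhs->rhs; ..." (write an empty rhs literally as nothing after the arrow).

  | accbbcc
  | bcab => bcb
  | cba
  | bccc => ba

ca->c; ccc->a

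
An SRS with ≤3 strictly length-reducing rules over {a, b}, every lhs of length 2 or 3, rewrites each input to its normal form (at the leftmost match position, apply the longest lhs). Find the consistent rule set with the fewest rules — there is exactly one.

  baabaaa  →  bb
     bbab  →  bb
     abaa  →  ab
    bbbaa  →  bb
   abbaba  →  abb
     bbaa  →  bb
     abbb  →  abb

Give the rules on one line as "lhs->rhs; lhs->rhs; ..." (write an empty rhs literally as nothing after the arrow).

  | baabaaa => babaaa => bbaaa => bbaa => bba => bb
  | bbab => bbb => bb
  | abaa => aba => ab
  | bbbaa => bbaa => bba => bb

ba->b; bbb->bb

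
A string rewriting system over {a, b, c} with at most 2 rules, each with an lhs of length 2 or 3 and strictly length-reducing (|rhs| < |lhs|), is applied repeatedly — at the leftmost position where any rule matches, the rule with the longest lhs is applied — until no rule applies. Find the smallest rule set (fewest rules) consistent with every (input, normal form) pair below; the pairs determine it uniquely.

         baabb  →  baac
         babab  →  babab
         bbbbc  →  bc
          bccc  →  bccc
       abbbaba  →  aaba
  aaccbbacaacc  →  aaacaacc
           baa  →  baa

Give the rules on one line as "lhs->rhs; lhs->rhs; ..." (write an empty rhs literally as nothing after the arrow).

bb->c; cb->

  | baabb => baac
  | babab
  | bbbbc => cbbc => bc
  | bccc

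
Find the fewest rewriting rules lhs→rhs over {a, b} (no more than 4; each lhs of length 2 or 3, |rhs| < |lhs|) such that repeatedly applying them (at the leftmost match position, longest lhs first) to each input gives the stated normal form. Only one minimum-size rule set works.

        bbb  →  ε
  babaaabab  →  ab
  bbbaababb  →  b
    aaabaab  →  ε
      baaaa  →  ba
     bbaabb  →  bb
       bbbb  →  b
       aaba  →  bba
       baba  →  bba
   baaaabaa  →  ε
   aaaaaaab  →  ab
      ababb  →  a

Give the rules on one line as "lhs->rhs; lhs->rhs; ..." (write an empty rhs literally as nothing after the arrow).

  | bbb => ε
  | babaaabab => bbaaabab => bbbab => ab
  | bbbaababb => aababb => bbabb => bbbb => b
  | aaabaab => baab => bbb => ε

aa->b; aaa->; bab->bb; bbb->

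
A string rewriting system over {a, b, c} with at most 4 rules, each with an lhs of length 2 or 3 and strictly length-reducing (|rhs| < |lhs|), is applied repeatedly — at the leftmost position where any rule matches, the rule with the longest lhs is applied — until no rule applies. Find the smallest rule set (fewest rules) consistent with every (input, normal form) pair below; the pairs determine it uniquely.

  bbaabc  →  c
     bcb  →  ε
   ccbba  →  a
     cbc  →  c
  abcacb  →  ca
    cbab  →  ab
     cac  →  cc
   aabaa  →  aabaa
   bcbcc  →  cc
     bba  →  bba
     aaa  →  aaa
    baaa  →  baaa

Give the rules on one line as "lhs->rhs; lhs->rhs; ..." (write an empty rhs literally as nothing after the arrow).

  | bbaabc => bbaac => bbac => bbc => bc => c
  | bcb => cb => ε
  | ccbba => cba => a
  | cbc => c

ac->c; acb->a; bc->c; cb->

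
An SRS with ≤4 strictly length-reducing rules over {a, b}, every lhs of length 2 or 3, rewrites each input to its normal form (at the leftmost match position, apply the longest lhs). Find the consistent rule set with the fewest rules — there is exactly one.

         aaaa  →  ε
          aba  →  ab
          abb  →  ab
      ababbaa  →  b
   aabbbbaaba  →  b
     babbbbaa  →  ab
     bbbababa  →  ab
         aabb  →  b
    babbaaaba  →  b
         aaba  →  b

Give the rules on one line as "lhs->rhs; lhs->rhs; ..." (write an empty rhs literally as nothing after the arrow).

aa->; ba->b; bb->b; bba->ab

  | aaaa => aa => ε
  | aba => ab
  | abb => ab
  | ababbaa => abbbaa => abbaa => aaba => ba => b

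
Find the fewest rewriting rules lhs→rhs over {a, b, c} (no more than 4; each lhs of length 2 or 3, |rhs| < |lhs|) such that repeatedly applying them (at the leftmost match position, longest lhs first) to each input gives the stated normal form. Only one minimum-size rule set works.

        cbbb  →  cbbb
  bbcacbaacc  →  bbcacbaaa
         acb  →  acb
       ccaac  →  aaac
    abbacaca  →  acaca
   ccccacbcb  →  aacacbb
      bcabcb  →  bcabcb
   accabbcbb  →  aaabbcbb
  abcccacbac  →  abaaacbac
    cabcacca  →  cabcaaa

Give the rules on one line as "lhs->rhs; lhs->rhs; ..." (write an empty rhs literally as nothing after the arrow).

  | cbbb
  | bbcacbaacc => bbcacbaaa
  | acb
  | ccaac => aaac

bba->; cbc->cb; cc->a; ccc->aa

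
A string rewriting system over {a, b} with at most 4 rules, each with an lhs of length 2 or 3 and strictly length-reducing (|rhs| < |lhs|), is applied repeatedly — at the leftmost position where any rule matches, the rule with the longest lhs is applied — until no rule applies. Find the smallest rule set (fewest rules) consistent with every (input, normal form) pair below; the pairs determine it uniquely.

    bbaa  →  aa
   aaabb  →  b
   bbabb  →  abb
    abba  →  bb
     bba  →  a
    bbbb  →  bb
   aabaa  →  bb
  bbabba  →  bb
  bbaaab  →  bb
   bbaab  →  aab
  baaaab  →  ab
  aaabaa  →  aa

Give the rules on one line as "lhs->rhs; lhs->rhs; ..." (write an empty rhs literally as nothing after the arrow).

  | bbaa => baa => aa
  | aaabb => bbb => b
  | bbabb => babb => abb
  | abba => aba => bb

aaa->b; aba->bb; ba->a; bbb->b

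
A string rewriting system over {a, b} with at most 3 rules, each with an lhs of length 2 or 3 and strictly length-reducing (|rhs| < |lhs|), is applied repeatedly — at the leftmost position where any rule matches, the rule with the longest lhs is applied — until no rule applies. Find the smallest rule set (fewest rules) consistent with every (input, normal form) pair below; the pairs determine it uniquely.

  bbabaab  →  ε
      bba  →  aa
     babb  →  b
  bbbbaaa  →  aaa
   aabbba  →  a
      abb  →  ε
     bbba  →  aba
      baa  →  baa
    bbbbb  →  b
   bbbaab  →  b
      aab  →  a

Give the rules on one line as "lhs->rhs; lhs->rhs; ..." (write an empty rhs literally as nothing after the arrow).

  | bbabaab => aabaab => bbaab => aaab => abb => ε
  | bba => aa
  | babb => b
  | bbbbaaa => abbaaa => aaa

aab->bb; abb->; bb->a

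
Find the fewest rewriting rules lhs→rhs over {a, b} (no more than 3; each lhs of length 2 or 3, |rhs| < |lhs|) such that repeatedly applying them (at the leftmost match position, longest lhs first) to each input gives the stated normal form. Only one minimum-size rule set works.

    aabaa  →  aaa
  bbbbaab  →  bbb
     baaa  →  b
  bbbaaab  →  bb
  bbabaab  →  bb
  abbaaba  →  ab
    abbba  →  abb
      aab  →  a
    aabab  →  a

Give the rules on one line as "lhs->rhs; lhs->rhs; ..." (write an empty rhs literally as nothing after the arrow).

aab->a; ba->b; bba->b

  | aabaa => aaa
  | bbbbaab => bbbab => bbb
  | baaa => baa => ba => b
  | bbbaaab => bbaab => bab => bb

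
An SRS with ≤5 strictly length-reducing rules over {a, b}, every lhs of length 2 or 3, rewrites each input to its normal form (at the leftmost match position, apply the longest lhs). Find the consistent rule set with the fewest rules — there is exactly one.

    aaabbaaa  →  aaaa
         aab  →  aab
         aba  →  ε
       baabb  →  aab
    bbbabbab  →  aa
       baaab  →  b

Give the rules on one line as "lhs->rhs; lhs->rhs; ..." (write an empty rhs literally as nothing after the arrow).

  | aaabbaaa => aaaabaa => aaaa
  | aab
  | aba => ε
  | baabb => abbb => aab

aba->; baa->ab; bb->a; bba->ab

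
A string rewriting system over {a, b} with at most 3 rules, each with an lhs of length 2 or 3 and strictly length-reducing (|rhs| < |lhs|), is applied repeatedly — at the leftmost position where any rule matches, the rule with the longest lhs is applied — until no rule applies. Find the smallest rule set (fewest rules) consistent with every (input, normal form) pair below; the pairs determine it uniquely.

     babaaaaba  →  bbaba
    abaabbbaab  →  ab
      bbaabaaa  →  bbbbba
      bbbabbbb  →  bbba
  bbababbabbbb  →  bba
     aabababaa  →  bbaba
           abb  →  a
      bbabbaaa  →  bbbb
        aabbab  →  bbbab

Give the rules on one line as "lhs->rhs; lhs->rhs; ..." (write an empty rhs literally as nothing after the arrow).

  | babaaaaba => babbaaba => baaaba => bbaba
  | abaabbbaab => abbbbbaab => abbbaab => abaab => abbb => ab
  | bbaabaaa => bbbbaaa => bbbbba
  | bbbabbbb => bbbabb => bbba

aa->b; abb->a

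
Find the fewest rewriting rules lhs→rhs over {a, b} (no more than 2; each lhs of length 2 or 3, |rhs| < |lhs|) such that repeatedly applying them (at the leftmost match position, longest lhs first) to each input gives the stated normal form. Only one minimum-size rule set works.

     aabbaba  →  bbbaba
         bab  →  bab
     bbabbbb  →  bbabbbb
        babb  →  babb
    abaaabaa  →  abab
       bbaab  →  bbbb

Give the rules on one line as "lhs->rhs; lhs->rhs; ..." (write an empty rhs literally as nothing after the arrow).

aa->; aab->bb

  | aabbaba => bbbaba
  | bab
  | bbabbbb
  | babb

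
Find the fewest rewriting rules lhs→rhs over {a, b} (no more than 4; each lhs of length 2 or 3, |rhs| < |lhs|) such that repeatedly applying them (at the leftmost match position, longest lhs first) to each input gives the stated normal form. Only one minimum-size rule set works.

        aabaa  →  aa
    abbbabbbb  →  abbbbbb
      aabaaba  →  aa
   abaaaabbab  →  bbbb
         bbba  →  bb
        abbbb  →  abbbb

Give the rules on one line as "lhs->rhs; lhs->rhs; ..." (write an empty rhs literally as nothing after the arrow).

  | aabaa => aa
  | abbbabbbb => abbbbbb
  | aabaaba => aaba => aa
  | abaaaabbab => aaabbab => bbbbab => bbbb

aaa->bb; ba->; baa->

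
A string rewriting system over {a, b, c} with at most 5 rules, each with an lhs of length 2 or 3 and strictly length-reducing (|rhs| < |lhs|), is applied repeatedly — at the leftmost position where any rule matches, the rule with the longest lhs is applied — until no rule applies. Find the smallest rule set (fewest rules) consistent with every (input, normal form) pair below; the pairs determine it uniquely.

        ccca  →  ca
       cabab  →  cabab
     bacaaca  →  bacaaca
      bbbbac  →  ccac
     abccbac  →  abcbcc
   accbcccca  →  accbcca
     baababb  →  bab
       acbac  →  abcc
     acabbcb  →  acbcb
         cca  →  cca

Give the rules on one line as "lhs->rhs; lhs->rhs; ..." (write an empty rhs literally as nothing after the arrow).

abb->b; bb->c; cba->bc; ccc->c

  | ccca => ca
  | cabab
  | bacaaca
  | bbbbac => cbbac => ccac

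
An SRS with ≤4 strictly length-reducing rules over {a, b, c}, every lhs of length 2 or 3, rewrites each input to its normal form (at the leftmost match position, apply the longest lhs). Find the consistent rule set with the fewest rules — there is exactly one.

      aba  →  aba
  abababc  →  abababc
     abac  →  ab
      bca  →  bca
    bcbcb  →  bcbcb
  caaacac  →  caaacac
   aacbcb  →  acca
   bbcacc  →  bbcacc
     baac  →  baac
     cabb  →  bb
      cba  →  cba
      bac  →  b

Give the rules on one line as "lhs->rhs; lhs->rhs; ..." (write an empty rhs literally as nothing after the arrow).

  | aba
  | abababc
  | abac => ab
  | bca

acb->ca; bac->b; cab->b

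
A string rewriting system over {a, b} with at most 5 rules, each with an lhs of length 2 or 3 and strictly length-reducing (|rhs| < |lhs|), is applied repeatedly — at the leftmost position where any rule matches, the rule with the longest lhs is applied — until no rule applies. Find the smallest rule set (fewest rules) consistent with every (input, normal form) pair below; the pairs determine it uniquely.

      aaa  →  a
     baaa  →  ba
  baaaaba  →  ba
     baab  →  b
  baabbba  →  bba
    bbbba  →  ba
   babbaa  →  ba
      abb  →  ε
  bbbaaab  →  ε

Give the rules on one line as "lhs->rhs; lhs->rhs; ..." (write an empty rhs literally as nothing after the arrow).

  | aaa => aa => a
  | baaa => baa => ba
  | baaaaba => baaaba => baaba => baba => ba
  | baab => bab => b

aa->a; ab->; abb->; bbb->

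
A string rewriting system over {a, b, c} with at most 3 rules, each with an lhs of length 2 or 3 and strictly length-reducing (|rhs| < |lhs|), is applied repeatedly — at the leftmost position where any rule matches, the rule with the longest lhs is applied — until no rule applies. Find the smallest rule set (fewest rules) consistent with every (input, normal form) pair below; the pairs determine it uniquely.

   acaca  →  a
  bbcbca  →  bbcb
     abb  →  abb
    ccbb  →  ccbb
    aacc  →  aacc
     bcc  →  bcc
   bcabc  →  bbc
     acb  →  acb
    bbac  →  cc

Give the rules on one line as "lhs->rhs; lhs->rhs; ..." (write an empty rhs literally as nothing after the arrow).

bba->c; ca->

  | acaca => aca => a
  | bbcbca => bbcb
  | abb
  | ccbb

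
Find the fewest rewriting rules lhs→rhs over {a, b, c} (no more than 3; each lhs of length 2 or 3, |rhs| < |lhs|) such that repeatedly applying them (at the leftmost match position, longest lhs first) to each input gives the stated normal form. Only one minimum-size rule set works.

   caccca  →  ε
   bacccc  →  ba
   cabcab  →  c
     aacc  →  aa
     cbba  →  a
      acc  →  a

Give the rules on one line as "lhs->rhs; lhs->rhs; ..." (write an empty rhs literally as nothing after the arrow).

  | caccca => ccca => ca => ε
  | bacccc => bacc => ba
  | cabcab => bcab => bb => c
  | aacc => aa

bb->c; ca->; cc->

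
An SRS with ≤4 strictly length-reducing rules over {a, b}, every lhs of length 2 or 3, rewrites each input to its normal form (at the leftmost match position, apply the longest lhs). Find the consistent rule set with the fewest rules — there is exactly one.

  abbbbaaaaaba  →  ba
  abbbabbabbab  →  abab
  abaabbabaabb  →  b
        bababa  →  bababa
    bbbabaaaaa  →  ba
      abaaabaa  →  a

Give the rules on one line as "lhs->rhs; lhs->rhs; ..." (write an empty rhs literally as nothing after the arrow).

aa->b; baa->; bb->a; bba->bb

  | abbbbaaaaaba => aabbaaaaaba => bbbaaaaaba => abaaaaaba => aaaaba => baaba => ba
  | abbbabbabbab => aababbabbab => bbabbabbab => bbbbabbab => abbabbab => abbbbab => aabbab => bbbab => abab
  | abaabbabaabb => abbabaabb => abbbaabb => aabaabb => bbaabb => bbabb => bbbb => abb => aa => b
  | bababa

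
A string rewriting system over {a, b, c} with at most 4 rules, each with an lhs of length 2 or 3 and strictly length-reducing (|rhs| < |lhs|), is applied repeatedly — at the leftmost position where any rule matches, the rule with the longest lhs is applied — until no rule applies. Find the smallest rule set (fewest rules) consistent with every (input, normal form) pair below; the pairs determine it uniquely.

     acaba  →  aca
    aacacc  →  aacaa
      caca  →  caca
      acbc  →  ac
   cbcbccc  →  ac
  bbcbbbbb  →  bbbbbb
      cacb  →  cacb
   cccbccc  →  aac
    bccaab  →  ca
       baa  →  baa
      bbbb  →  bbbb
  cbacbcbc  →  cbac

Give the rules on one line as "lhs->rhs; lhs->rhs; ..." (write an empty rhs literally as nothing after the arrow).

ab->; bc->; cc->a

  | acaba => aca
  | aacacc => aacaa
  | caca
  | acbc => ac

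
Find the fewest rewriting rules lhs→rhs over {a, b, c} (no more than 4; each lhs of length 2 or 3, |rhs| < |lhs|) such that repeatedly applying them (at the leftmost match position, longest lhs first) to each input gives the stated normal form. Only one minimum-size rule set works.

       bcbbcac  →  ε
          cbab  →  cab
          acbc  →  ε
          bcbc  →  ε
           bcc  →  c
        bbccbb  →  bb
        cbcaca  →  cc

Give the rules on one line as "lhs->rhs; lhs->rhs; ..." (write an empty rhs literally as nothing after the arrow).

ac->; aca->c; ba->a; bc->

  | bcbbcac => bbcac => bac => ac => ε
  | cbab => cab
  | acbc => bc => ε
  | bcbc => bc => ε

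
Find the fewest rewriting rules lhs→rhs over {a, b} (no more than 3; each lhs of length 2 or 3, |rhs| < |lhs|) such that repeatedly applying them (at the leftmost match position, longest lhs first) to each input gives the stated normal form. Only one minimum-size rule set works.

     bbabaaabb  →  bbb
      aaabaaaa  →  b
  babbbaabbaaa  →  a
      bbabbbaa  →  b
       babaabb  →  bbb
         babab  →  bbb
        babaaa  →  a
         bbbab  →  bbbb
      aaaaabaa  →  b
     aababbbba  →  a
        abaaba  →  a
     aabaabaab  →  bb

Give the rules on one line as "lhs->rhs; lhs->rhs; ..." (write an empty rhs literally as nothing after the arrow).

  | bbabaaabb => bbbaaabb => bbaaabb => baaabb => aaabb => babb => bbb
  | aaabaaaa => babaaaa => bbaaaa => baaaa => aaaa => baa => aa => b
  | babbbaabbaaa => bbbbaabbaaa => bbbaabbaaa => bbaabbaaa => baabbaaa => aabbaaa => bbbaaa => bbaaa => baaa => aaa => ba => a
  | bbabbbaa => bbbbbaa => bbbbaa => bbbaa => bbaa => baa => aa => b

aa->b; ba->a; bab->bb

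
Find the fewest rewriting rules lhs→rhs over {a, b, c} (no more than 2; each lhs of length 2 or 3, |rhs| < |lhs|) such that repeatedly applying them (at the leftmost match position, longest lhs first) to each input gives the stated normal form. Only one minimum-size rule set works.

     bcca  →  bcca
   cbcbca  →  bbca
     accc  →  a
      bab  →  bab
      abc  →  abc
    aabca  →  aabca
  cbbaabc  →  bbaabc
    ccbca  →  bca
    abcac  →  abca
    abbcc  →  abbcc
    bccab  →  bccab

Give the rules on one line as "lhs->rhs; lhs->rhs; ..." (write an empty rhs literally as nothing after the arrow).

  | bcca
  | cbcbca => bcbca => bbca
  | accc => acc => ac => a
  | bab

ac->a; cb->b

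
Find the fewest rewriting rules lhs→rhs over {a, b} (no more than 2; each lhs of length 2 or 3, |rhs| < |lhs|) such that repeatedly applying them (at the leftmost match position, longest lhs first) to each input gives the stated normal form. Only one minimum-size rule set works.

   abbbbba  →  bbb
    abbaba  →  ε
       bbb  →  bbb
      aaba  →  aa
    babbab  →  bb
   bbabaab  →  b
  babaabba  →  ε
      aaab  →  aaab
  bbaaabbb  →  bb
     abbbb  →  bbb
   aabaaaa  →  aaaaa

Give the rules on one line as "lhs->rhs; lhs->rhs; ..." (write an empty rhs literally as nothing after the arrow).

abb->b; ba->

  | abbbbba => bbbba => bbb
  | abbaba => baba => ba => ε
  | bbb
  | aaba => aa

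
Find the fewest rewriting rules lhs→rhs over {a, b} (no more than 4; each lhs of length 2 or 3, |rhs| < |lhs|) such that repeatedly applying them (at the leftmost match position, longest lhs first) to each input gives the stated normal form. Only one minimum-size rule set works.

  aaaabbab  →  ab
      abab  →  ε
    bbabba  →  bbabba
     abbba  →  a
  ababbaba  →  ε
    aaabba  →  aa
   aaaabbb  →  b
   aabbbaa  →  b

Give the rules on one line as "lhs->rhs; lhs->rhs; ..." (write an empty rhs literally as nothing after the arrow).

  | aaaabbab => aabab => ab
  | abab => aab => ε
  | bbabba
  | abbba => aaba => a

aab->; aba->aa; baa->; bbb->ab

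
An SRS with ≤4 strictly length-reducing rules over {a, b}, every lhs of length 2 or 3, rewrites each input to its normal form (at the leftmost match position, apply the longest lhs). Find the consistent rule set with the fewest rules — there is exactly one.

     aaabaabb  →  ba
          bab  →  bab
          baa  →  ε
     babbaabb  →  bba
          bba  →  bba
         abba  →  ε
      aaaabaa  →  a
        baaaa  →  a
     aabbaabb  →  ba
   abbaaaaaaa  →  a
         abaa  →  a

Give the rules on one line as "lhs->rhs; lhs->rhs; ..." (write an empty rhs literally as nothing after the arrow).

  | aaabaabb => aabaabb => abaabb => abb => ba
  | bab
  | baa => ε
  | babbaabb => bbaaabb => babb => bba

aa->a; abb->ba; baa->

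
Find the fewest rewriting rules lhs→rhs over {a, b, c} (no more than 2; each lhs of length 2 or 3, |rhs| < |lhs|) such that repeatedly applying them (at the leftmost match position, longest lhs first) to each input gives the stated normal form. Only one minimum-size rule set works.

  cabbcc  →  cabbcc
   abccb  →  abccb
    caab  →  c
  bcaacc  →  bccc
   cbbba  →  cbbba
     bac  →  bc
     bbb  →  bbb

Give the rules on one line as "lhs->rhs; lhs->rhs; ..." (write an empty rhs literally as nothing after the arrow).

aab->; ac->c

  | cabbcc
  | abccb
  | caab => c
  | bcaacc => bcacc => bccc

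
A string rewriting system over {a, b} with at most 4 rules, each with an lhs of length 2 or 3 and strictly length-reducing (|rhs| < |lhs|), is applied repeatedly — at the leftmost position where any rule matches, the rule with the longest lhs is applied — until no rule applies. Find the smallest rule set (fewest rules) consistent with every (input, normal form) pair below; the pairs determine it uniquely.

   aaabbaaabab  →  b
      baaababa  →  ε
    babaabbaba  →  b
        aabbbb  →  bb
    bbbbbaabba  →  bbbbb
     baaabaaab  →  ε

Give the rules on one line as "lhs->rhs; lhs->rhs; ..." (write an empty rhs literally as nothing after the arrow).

ab->; aba->ba; ba->; baa->

  | aaabbaaabab => aabaaabab => abaaabab => baaabab => abab => bab => b
  | baaababa => ababa => baba => ba => ε
  | babaabbaba => baabbaba => bbaba => bba => b
  | aabbbb => abbb => bb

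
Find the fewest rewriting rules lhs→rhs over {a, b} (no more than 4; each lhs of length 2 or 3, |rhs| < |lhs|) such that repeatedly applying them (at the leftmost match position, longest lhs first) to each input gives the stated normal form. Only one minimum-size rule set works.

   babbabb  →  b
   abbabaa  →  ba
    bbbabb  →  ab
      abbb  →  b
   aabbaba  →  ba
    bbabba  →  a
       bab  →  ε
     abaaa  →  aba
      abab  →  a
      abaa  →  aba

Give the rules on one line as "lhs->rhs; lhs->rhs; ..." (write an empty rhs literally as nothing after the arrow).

  | babbabb => babb => b
  | abbabaa => aaabaa => aabaa => baa => ba
  | bbbabb => ababb => ab
  | abbb => aab => b

aa->a; aab->b; bab->; bb->a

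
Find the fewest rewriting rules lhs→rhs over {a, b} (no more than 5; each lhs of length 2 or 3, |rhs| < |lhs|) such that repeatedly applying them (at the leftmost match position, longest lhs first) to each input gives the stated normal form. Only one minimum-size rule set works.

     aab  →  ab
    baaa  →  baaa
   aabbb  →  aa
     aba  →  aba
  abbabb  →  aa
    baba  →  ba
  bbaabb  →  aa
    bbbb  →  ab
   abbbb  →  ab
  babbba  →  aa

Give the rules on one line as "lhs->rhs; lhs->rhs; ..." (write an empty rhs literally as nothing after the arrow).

aab->ab; bab->b; bb->a; bbb->a

  | aab => ab
  | baaa
  | aabbb => abbb => aa
  | aba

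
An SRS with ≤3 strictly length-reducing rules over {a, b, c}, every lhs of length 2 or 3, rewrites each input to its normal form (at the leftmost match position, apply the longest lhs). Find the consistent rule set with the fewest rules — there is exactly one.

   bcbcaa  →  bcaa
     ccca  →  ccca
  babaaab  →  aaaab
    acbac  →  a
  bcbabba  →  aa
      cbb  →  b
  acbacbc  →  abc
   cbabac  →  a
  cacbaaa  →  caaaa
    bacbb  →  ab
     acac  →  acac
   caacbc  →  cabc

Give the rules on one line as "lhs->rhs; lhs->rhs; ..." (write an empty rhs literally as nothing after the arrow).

aac->a; ba->a; cb->

  | bcbcaa => bcaa
  | ccca
  | babaaab => abaaab => aaaab
  | acbac => aac => a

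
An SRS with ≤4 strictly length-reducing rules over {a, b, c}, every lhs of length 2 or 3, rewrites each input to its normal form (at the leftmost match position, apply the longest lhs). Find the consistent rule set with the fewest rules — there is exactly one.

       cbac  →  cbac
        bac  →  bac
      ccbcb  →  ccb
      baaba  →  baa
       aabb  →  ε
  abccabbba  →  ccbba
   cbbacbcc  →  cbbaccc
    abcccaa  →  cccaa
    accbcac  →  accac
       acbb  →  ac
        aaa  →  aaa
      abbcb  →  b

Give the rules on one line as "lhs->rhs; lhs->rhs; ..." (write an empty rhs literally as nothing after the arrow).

  | cbac
  | bac
  | ccbcb => ccb
  | baaba => baa

ab->; acb->ac; bc->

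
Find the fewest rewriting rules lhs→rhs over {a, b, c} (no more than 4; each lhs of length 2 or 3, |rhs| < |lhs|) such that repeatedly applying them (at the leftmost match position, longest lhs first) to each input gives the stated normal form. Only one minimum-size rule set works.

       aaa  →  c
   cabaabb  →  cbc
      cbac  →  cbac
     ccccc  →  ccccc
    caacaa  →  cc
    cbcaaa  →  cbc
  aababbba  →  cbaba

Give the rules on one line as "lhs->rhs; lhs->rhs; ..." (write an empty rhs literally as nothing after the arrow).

  | aaa => ca => c
  | cabaabb => cbaabb => cbcbb => cbc
  | cbac
  | ccccc

aa->c; bb->; ca->c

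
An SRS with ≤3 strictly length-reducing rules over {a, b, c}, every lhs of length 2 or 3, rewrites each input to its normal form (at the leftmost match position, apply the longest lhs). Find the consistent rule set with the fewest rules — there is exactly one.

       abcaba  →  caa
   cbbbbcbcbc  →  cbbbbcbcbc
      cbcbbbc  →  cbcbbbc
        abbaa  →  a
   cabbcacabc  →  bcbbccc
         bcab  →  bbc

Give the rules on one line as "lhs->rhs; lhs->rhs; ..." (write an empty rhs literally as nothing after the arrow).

  | abcaba => caaba => caa
  | cbbbbcbcbc
  | cbcbbbc
  | abbaa => aba => a

abc->ca; ba->; cab->bc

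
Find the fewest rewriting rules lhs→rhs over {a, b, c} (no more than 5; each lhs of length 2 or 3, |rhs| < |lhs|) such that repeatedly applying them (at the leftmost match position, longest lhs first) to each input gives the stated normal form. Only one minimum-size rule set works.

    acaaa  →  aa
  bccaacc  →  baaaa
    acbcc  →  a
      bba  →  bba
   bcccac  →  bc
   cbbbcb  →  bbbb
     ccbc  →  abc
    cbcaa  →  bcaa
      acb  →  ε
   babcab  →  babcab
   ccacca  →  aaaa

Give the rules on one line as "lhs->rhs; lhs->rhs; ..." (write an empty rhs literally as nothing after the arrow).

  | acaaa => aa
  | bccaacc => baaacc => baaaa
  | acbcc => cc => a
  | bba

aca->; acb->; cb->b; cc->a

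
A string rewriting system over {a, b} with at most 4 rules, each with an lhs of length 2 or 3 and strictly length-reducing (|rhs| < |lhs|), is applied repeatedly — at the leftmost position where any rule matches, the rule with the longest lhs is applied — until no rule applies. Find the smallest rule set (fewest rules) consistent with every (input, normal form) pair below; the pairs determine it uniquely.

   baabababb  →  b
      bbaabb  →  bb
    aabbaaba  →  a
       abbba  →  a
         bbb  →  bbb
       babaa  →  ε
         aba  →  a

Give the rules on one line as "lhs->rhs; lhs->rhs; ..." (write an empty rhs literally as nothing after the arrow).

aa->; ab->; ba->a

  | baabababb => aabababb => bababb => ababb => abb => b
  | bbaabb => baabb => aabb => bb
  | aabbaaba => bbaaba => baaba => aaba => ba => a
  | abbba => bba => ba => a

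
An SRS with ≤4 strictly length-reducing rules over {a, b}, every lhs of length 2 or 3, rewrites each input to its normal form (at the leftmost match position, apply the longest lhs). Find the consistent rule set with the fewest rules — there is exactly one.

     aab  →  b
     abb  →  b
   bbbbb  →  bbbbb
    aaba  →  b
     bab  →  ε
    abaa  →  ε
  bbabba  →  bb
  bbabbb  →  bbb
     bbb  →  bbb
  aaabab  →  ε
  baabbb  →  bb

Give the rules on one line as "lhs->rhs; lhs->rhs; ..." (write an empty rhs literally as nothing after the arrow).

aa->; ab->; ba->b; bab->

  | aab => b
  | abb => b
  | bbbbb
  | aaba => ba => b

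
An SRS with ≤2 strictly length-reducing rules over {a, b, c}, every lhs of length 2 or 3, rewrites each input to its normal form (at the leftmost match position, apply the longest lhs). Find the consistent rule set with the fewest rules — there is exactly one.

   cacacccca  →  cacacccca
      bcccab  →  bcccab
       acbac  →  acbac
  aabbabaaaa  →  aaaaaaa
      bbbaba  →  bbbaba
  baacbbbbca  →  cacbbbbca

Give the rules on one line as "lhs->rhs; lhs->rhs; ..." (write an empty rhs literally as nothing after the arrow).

aab->aa; baa->ca

  | cacacccca
  | bcccab
  | acbac
  | aabbabaaaa => aababaaaa => aaabaaaa => aaaaaaa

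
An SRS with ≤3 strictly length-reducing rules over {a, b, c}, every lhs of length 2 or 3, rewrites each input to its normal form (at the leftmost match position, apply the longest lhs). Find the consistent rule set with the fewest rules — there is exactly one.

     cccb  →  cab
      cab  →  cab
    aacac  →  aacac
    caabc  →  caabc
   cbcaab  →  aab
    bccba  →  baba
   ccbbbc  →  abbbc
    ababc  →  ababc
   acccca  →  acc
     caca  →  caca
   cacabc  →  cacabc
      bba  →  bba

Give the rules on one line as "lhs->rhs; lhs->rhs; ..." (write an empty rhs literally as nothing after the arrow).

  | cccb => cab
  | cab
  | aacac
  | caabc

cbc->; cca->; ccb->ab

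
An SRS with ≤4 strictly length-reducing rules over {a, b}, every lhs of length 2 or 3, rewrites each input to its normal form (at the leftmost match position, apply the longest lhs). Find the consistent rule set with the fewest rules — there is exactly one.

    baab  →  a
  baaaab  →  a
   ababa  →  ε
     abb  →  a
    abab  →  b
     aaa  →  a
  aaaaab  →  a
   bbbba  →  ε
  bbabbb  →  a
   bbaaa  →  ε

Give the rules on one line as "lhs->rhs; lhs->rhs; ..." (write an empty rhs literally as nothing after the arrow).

aa->; ab->a; ba->; bb->a

  | baab => ab => a
  | baaaab => aaab => ab => a
  | ababa => aaba => ba => ε
  | abb => ab => a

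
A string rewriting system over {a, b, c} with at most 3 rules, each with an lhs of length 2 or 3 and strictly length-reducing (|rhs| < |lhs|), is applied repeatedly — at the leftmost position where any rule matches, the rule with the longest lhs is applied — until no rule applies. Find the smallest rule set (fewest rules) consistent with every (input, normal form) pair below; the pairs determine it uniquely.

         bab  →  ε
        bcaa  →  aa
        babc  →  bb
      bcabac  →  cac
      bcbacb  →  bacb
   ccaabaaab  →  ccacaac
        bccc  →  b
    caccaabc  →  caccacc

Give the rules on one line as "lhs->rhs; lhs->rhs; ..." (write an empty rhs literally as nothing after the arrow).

ab->c; bc->; bcc->bb

  | bab => bc => ε
  | bcaa => aa
  | babc => bcc => bb
  | bcabac => abac => cac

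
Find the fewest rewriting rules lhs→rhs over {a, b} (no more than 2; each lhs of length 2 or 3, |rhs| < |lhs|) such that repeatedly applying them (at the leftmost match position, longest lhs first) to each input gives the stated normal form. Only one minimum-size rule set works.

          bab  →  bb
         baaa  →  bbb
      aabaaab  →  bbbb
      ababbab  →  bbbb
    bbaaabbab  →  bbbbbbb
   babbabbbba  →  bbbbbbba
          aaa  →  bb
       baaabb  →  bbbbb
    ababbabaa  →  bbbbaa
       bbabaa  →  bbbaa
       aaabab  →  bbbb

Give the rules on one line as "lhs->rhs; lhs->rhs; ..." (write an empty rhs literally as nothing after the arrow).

aaa->bb; ab->b

  | bab => bb
  | baaa => bbb
  | aabaaab => abaaab => baaab => bbbb
  | ababbab => babbab => bbbab => bbbb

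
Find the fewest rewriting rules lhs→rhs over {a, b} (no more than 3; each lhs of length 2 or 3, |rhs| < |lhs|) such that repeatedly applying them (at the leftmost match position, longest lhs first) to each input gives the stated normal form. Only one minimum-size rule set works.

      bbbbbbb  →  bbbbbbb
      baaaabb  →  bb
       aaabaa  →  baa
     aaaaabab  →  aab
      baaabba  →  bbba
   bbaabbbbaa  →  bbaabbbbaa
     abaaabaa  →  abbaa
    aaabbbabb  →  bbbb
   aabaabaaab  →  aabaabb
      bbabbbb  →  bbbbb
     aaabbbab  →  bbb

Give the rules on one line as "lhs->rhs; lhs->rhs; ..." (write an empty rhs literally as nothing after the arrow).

aaa->; bab->b

  | bbbbbbb
  | baaaabb => babb => bb
  | aaabaa => baa
  | aaaaabab => aabab => aab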